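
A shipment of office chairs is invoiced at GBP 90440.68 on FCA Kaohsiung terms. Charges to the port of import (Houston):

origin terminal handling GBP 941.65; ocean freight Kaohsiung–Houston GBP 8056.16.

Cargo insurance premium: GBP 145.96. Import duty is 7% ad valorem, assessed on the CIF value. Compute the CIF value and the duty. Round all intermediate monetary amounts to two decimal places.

CIF value: GBP 99584.45; import duty: GBP 6970.91

CIF = FCA price + pre-shipment costs + freight + insurance
CIF = 90440.68 + 941.65 + 8056.16 + 145.96 = 99584.45
Import duty = 99584.45 × 7% = 6970.91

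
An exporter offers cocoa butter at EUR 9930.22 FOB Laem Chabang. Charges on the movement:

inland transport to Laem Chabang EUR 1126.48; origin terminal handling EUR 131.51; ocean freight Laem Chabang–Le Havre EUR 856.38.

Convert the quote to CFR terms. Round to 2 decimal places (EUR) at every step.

Not relevant to the conversion: inland to port, origin terminal — on the seller under both FOB and CFR; already in the FOB price and stays in the CFR price.
From FOB to CFR, the seller additionally bears: freight.
CFR price = 9930.22 + 856.38 = 10786.60

CFR price: EUR 10786.60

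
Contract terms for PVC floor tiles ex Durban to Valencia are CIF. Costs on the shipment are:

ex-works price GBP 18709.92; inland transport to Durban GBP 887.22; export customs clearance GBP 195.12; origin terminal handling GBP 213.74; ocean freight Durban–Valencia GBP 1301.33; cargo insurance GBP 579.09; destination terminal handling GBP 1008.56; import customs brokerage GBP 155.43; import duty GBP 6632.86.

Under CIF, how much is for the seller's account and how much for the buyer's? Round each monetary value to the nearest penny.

CIF: the seller pays costs through ocean freight and marine insurance to the destination port.
Seller's account: goods 18709.92 + inland to port 887.22 + export clearance 195.12 + origin terminal 213.74 + freight 1301.33 + insurance 579.09 = 21886.42
Buyer's account: destination terminal 1008.56 + brokerage 155.43 + duty 6632.86 = 7796.85

Seller: GBP 21886.42; buyer: GBP 7796.85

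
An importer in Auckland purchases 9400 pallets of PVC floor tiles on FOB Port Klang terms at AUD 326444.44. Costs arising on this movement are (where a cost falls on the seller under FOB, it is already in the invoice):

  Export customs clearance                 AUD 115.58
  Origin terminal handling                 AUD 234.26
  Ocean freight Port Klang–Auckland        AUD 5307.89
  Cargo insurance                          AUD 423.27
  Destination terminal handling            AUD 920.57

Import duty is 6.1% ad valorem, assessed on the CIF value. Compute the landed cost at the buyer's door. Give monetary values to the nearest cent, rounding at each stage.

Total landed cost: AUD 353358.88

FOB: the seller bears costs until goods are on board at the origin port; the buyer bears freight, insurance and all costs thereafter.
Already in the invoice (seller's account under FOB): export clearance, origin terminal — exclude.
CIF value = FOB price + freight + insurance = 326444.44 + 5307.89 + 423.27 = 332175.60
Import duty = 332175.60 × 6.1% = 20262.71
Buyer bears: freight 5307.89 + insurance 423.27 + destination terminal 920.57 + duty 20262.71 = 26914.44
Landed cost = invoice 326444.44 + 26914.44 = 353358.88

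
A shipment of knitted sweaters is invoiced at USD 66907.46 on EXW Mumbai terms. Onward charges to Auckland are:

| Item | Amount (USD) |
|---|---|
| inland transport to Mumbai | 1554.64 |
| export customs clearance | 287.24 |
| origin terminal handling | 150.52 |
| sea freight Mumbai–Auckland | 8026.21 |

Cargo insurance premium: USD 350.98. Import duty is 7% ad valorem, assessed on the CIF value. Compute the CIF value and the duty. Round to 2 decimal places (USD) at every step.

CIF value: USD 77277.05; import duty: USD 5409.39

CIF = EXW price + pre-shipment costs + freight + insurance
CIF = 66907.46 + 1554.64 + 287.24 + 150.52 + 8026.21 + 350.98 = 77277.05
Import duty = 77277.05 × 7% = 5409.39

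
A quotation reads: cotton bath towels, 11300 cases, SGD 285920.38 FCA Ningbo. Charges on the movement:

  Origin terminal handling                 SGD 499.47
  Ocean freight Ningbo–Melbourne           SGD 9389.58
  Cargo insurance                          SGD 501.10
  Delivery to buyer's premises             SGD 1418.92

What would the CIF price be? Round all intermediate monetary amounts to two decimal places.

CIF price: SGD 296310.53

Not relevant to the conversion: delivery — on the buyer under both terms; not part of either seller's price.
From FCA to CIF, the seller additionally bears: origin terminal, freight, insurance.
CIF price = 285920.38 + 499.47 + 9389.58 + 501.10 = 296310.53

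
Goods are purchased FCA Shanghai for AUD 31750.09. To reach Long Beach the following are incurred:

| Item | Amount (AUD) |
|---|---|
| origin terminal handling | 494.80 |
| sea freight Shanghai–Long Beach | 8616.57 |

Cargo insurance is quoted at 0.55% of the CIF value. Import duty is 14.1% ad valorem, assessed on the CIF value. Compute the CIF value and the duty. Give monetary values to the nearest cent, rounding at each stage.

Let C be the CIF value. C = FCA price + pre-shipment costs + freight + 0.55% × C
C − 0.55% × C = 31750.09 + 494.80 + 8616.57
0.9945 × C = 40861.46
C = 40861.46 / 0.9945 = 41087.44
Insurance premium = 0.55% × 41087.44 = 225.98
Import duty = 41087.44 × 14.1% = 5793.33

CIF value: AUD 41087.44; import duty: AUD 5793.33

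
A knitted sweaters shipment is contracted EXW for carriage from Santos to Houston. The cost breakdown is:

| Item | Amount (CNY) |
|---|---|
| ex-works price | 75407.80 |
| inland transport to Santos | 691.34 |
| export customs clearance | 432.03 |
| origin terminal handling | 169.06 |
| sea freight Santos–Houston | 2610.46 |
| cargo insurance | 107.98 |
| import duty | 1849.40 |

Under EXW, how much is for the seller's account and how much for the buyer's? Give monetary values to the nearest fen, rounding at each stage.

EXW: the seller makes goods available at their premises; the buyer bears all onward costs.
Seller's account: goods 75407.80 = 75407.80
Buyer's account: inland to port 691.34 + export clearance 432.03 + origin terminal 169.06 + freight 2610.46 + insurance 107.98 + duty 1849.40 = 5860.27

Seller: CNY 75407.80; buyer: CNY 5860.27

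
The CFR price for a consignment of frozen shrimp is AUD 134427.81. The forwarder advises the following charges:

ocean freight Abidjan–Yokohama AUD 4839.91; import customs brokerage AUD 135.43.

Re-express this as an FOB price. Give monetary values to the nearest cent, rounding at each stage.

FOB price: AUD 129587.90

Not relevant to the conversion: brokerage — on the buyer under both terms; not part of either seller's price.
From CFR to FOB, the seller no longer bears: freight.
FOB price = 134427.81 − 4839.91 = 129587.90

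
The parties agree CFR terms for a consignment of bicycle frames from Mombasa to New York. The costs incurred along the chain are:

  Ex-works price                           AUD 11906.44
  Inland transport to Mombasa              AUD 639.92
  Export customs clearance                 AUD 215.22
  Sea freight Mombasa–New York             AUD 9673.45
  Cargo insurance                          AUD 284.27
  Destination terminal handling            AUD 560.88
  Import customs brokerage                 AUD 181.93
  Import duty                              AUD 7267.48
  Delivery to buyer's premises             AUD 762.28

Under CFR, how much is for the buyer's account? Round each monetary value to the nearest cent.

Buyer's account: AUD 9056.84

CFR: the seller pays costs through ocean freight to the destination port, but not insurance.
Seller's account: goods 11906.44 + inland to port 639.92 + export clearance 215.22 + freight 9673.45 = 22435.03
Buyer's account: insurance 284.27 + destination terminal 560.88 + brokerage 181.93 + duty 7267.48 + delivery 762.28 = 9056.84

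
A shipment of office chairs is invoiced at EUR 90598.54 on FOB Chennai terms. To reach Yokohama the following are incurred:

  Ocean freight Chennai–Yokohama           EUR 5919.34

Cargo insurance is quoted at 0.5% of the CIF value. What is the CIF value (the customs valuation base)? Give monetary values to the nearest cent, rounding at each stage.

Let C be the CIF value. C = FOB price + freight + 0.5% × C
C − 0.5% × C = 90598.54 + 5919.34
0.995 × C = 96517.88
C = 96517.88 / 0.995 = 97002.89
Insurance premium = 0.5% × 97002.89 = 485.01

CIF value: EUR 97002.89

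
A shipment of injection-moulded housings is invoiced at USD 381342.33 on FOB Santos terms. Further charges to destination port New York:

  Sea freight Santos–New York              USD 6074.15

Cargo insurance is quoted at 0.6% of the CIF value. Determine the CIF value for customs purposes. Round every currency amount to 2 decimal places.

Let C be the CIF value. C = FOB price + freight + 0.6% × C
C − 0.6% × C = 381342.33 + 6074.15
0.994 × C = 387416.48
C = 387416.48 / 0.994 = 389755.01
Insurance premium = 0.6% × 389755.01 = 2338.53

CIF value: USD 389755.01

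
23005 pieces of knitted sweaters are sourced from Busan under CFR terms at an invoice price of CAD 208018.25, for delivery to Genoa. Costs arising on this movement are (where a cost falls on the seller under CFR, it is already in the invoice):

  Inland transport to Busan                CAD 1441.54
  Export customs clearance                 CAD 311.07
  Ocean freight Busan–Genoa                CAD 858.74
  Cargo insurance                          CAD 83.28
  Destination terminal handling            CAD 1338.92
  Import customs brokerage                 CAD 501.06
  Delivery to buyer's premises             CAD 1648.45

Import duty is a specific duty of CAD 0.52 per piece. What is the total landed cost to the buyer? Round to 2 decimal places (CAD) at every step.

Total landed cost: CAD 223552.56

CFR: the seller pays costs through ocean freight to the destination port, but not insurance.
Already in the invoice (seller's account under CFR): inland to port, export clearance, freight — exclude.
CIF value = CFR price + insurance = 208018.25 + 83.28 = 208101.53
Import duty = 23005 × 0.52 = 11962.60
Buyer bears: insurance 83.28 + destination terminal 1338.92 + brokerage 501.06 + delivery 1648.45 + duty 11962.60 = 15534.31
Landed cost = invoice 208018.25 + 15534.31 = 223552.56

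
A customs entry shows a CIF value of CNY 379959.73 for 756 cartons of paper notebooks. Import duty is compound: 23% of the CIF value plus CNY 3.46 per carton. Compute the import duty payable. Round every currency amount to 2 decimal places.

Ad valorem component: 379959.73 × 23% = 87390.74
Specific component: 756 × 3.46 = 2615.76
Import duty = 87390.74 + 2615.76 = 90006.50

Import duty: CNY 90006.50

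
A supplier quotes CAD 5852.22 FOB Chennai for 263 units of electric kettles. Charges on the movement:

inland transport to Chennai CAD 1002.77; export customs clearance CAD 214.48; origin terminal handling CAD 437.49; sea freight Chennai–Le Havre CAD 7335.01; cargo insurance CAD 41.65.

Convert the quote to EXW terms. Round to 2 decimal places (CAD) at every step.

Not relevant to the conversion: insurance, freight — on the buyer under both terms; not part of either seller's price.
From FOB to EXW, the seller no longer bears: inland to port, export clearance, origin terminal.
EXW price = 5852.22 − 1002.77 − 214.48 − 437.49 = 4197.48

EXW price: CAD 4197.48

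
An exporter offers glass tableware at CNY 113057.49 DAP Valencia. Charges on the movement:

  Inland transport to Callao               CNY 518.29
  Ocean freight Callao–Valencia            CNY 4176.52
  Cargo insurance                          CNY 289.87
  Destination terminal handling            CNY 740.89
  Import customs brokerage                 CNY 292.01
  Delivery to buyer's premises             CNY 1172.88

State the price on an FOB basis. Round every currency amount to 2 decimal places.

FOB price: CNY 106677.33

Not relevant to the conversion: inland to port — on the seller under both DAP and FOB; already in the DAP price and stays in the FOB price. brokerage — on the buyer under both terms; not part of either seller's price.
From DAP to FOB, the seller no longer bears: freight, insurance, destination terminal, delivery.
FOB price = 113057.49 − 4176.52 − 289.87 − 740.89 − 1172.88 = 106677.33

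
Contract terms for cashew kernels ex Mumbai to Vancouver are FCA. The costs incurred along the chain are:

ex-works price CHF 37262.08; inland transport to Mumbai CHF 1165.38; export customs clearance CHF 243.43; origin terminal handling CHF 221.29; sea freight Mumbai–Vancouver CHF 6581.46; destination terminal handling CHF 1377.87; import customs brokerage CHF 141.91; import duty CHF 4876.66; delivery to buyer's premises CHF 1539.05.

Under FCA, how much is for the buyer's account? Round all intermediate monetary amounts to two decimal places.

FCA: the seller delivers export-cleared goods to the carrier; the buyer bears costs from that point.
Seller's account: goods 37262.08 + inland to port 1165.38 + export clearance 243.43 = 38670.89
Buyer's account: origin terminal 221.29 + freight 6581.46 + destination terminal 1377.87 + brokerage 141.91 + duty 4876.66 + delivery 1539.05 = 14738.24

Buyer's account: CHF 14738.24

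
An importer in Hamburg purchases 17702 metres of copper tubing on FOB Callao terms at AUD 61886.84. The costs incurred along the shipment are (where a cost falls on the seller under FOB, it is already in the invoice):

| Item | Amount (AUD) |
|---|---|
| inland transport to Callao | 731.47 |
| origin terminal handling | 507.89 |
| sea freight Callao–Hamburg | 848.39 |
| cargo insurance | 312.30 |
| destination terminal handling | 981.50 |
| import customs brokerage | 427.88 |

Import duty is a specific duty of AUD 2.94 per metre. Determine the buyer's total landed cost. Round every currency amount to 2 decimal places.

Total landed cost: AUD 116500.79

FOB: the seller bears costs until goods are on board at the origin port; the buyer bears freight, insurance and all costs thereafter.
Already in the invoice (seller's account under FOB): inland to port, origin terminal — exclude.
CIF value = FOB price + freight + insurance = 61886.84 + 848.39 + 312.30 = 63047.53
Import duty = 17702 × 2.94 = 52043.88
Buyer bears: freight 848.39 + insurance 312.30 + destination terminal 981.50 + brokerage 427.88 + duty 52043.88 = 54613.95
Landed cost = invoice 61886.84 + 54613.95 = 116500.79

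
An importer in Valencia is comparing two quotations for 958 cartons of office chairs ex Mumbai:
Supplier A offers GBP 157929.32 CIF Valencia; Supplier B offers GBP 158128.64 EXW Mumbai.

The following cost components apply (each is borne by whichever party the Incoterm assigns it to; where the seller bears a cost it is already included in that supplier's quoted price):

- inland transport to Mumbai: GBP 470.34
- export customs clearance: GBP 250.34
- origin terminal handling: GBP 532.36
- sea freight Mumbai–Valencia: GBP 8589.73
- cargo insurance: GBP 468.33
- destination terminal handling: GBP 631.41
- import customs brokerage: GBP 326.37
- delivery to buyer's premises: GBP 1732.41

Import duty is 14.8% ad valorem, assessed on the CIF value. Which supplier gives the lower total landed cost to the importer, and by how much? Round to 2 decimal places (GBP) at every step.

Supplier A is cheaper by GBP 12065.96

Supplier A (CIF):
The CIF price already equals the CIF value: 157929.32
Import duty = 157929.32 × 14.8% = 23373.54
Buyer bears (A): 631.41 + 326.37 + 1732.41 = 2690.19
Landed cost (A) = invoice 157929.32 + 2690.19 + duty 23373.54 = 183993.05
Supplier B (EXW):
CIF value = EXW price + inland to port + export clearance + origin terminal + freight + insurance = 158128.64 + 470.34 + 250.34 + 532.36 + 8589.73 + 468.33 = 168439.74
Import duty = 168439.74 × 14.8% = 24929.08
Buyer bears (B): 470.34 + 250.34 + 532.36 + 8589.73 + 468.33 + 631.41 + 326.37 + 1732.41 = 13001.29
Landed cost (B) = invoice 158128.64 + 13001.29 + duty 24929.08 = 196059.01
Difference = |183993.05 − 196059.01| = 12065.96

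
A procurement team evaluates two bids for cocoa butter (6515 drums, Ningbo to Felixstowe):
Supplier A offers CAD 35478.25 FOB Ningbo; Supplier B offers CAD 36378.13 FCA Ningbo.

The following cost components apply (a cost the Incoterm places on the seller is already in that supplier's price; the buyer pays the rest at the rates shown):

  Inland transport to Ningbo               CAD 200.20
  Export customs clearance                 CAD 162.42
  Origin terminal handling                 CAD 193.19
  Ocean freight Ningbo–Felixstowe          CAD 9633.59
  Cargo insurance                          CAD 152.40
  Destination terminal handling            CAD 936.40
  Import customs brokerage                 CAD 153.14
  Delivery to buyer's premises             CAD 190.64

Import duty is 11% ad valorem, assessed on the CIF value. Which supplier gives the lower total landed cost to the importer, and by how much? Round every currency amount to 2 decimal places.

Supplier A (FOB):
CIF value = FOB price + freight + insurance = 35478.25 + 9633.59 + 152.40 = 45264.24
Import duty = 45264.24 × 11% = 4979.07
Buyer bears (A): 9633.59 + 152.40 + 936.40 + 153.14 + 190.64 = 11066.17
Landed cost (A) = invoice 35478.25 + 11066.17 + duty 4979.07 = 51523.49
Supplier B (FCA):
CIF value = FCA price + origin terminal + freight + insurance = 36378.13 + 193.19 + 9633.59 + 152.40 = 46357.31
Import duty = 46357.31 × 11% = 5099.30
Buyer bears (B): 193.19 + 9633.59 + 152.40 + 936.40 + 153.14 + 190.64 = 11259.36
Landed cost (B) = invoice 36378.13 + 11259.36 + duty 5099.30 = 52736.79
Difference = |51523.49 − 52736.79| = 1213.30

Supplier A is cheaper by CAD 1213.30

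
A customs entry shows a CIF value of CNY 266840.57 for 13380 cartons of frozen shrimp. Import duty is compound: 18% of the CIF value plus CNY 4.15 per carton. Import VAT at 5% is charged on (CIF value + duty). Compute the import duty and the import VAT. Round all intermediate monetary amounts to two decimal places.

Ad valorem component: 266840.57 × 18% = 48031.30
Specific component: 13380 × 4.15 = 55527.00
Import duty = 48031.30 + 55527.00 = 103558.30
VAT base = CIF + duty = 266840.57 + 103558.30 = 370398.87
Import VAT = 370398.87 × 5% = 18519.94

Import duty: CNY 103558.30; import VAT: CNY 18519.94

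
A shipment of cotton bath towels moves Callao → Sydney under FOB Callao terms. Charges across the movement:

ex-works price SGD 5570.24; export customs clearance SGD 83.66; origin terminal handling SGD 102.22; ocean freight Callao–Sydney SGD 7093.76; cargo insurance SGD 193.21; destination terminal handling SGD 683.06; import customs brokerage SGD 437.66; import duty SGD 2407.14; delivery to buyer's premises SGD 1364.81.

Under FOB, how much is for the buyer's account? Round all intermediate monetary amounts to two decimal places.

FOB: the seller bears costs until goods are on board at the origin port; the buyer bears freight, insurance and all costs thereafter.
Seller's account: goods 5570.24 + export clearance 83.66 + origin terminal 102.22 = 5756.12
Buyer's account: freight 7093.76 + insurance 193.21 + destination terminal 683.06 + brokerage 437.66 + duty 2407.14 + delivery 1364.81 = 12179.64

Buyer's account: SGD 12179.64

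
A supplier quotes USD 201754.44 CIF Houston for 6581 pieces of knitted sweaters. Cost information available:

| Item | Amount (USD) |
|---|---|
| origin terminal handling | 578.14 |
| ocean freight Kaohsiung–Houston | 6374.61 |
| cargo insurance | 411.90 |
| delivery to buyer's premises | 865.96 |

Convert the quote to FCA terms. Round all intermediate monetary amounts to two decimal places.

FCA price: USD 194389.79

Not relevant to the conversion: delivery — on the buyer under both terms; not part of either seller's price.
From CIF to FCA, the seller no longer bears: origin terminal, freight, insurance.
FCA price = 201754.44 − 578.14 − 6374.61 − 411.90 = 194389.79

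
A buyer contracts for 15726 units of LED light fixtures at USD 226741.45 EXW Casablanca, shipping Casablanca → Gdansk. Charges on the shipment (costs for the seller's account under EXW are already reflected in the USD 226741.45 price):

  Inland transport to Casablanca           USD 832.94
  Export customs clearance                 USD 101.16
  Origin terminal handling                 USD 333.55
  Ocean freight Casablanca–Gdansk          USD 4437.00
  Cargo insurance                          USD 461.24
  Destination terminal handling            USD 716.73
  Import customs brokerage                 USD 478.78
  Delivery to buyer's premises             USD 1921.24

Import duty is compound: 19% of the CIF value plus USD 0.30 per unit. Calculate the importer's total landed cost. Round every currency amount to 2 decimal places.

EXW: the seller makes goods available at their premises; the buyer bears all onward costs.
CIF value = EXW price + inland to port + export clearance + origin terminal + freight + insurance = 226741.45 + 832.94 + 101.16 + 333.55 + 4437.00 + 461.24 = 232907.34
Ad valorem component: 232907.34 × 19% = 44252.39
Specific component: 15726 × 0.30 = 4717.80
Import duty = 44252.39 + 4717.80 = 48970.19
Buyer bears: inland to port 832.94 + export clearance 101.16 + origin terminal 333.55 + freight 4437.00 + insurance 461.24 + destination terminal 716.73 + brokerage 478.78 + delivery 1921.24 + duty 48970.19 = 58252.83
Landed cost = invoice 226741.45 + 58252.83 = 284994.28

Total landed cost: USD 284994.28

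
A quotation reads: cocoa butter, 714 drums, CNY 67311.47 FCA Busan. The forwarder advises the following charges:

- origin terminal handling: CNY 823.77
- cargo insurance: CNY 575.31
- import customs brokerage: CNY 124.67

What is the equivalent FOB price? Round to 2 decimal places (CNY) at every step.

FOB price: CNY 68135.24

Not relevant to the conversion: insurance, brokerage — on the buyer under both terms; not part of either seller's price.
From FCA to FOB, the seller additionally bears: origin terminal.
FOB price = 67311.47 + 823.77 = 68135.24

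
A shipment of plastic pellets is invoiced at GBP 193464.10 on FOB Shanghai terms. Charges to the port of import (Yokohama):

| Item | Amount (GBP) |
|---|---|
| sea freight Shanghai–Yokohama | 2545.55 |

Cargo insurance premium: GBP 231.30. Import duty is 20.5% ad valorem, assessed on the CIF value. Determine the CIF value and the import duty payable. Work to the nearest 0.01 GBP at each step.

CIF value: GBP 196240.95; import duty: GBP 40229.39

CIF = FOB price + freight + insurance
CIF = 193464.10 + 2545.55 + 231.30 = 196240.95
Import duty = 196240.95 × 20.5% = 40229.39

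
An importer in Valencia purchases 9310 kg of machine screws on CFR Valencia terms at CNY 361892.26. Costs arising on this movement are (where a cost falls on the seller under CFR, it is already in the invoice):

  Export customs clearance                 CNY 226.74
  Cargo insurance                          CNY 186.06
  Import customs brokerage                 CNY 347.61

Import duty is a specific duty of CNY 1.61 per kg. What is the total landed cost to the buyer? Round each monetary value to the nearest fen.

Total landed cost: CNY 377415.03

CFR: the seller pays costs through ocean freight to the destination port, but not insurance.
Already in the invoice (seller's account under CFR): export clearance — exclude.
CIF value = CFR price + insurance = 361892.26 + 186.06 = 362078.32
Import duty = 9310 × 1.61 = 14989.10
Buyer bears: insurance 186.06 + brokerage 347.61 + duty 14989.10 = 15522.77
Landed cost = invoice 361892.26 + 15522.77 = 377415.03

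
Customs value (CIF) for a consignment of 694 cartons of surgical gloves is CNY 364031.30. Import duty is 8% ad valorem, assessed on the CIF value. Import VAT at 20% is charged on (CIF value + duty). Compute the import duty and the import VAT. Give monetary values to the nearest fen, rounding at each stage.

Import duty: CNY 29122.50; import VAT: CNY 78630.76

Import duty = 364031.30 × 8% = 29122.50
VAT base = CIF + duty = 364031.30 + 29122.50 = 393153.80
Import VAT = 393153.80 × 20% = 78630.76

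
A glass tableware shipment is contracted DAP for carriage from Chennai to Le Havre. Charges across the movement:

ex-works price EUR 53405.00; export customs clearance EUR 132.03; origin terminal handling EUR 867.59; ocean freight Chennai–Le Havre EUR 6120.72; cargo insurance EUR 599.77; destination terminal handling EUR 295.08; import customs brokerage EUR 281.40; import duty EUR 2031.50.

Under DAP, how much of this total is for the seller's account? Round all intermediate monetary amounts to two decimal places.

Seller's account: EUR 61420.19

DAP: the seller bears all costs to the named destination except import duty and clearance.
Seller's account: goods 53405.00 + export clearance 132.03 + origin terminal 867.59 + freight 6120.72 + insurance 599.77 + destination terminal 295.08 = 61420.19
Buyer's account: brokerage 281.40 + duty 2031.50 = 2312.90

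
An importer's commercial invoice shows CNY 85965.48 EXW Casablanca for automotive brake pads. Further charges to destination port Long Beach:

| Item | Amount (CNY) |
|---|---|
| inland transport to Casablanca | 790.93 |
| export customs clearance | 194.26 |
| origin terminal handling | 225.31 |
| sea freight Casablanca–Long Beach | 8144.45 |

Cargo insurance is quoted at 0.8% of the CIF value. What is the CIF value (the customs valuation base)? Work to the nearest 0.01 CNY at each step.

CIF value: CNY 96089.14

Let C be the CIF value. C = EXW price + pre-shipment costs + freight + 0.8% × C
C − 0.8% × C = 85965.48 + 790.93 + 194.26 + 225.31 + 8144.45
0.992 × C = 95320.43
C = 95320.43 / 0.992 = 96089.14
Insurance premium = 0.8% × 96089.14 = 768.71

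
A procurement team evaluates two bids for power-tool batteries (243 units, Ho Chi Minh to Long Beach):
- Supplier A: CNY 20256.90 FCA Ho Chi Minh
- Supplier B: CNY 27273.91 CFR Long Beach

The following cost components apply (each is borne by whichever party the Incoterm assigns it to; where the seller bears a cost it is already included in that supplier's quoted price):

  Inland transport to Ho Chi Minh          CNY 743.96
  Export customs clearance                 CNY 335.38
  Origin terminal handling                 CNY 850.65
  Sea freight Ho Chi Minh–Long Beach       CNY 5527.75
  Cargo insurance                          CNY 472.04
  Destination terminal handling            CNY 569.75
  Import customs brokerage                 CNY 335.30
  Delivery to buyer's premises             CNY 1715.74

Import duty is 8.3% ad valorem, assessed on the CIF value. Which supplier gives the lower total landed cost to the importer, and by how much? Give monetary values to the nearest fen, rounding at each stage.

Supplier A is cheaper by CNY 691.61

Supplier A (FCA):
CIF value = FCA price + origin terminal + freight + insurance = 20256.90 + 850.65 + 5527.75 + 472.04 = 27107.34
Import duty = 27107.34 × 8.3% = 2249.91
Buyer bears (A): 850.65 + 5527.75 + 472.04 + 569.75 + 335.30 + 1715.74 = 9471.23
Landed cost (A) = invoice 20256.90 + 9471.23 + duty 2249.91 = 31978.04
Supplier B (CFR):
CIF value = CFR price + insurance = 27273.91 + 472.04 = 27745.95
Import duty = 27745.95 × 8.3% = 2302.91
Buyer bears (B): 472.04 + 569.75 + 335.30 + 1715.74 = 3092.83
Landed cost (B) = invoice 27273.91 + 3092.83 + duty 2302.91 = 32669.65
Difference = |31978.04 − 32669.65| = 691.61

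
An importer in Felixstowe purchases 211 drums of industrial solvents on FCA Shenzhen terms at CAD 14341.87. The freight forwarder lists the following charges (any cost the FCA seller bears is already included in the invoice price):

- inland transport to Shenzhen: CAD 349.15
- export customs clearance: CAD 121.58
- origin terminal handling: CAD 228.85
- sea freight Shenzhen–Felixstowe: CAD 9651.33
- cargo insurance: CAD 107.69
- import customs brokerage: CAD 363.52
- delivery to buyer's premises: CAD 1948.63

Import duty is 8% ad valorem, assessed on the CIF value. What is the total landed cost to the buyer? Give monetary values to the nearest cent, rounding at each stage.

FCA: the seller delivers export-cleared goods to the carrier; the buyer bears costs from that point.
Already in the invoice (seller's account under FCA): inland to port, export clearance — exclude.
CIF value = FCA price + origin terminal + freight + insurance = 14341.87 + 228.85 + 9651.33 + 107.69 = 24329.74
Import duty = 24329.74 × 8% = 1946.38
Buyer bears: origin terminal 228.85 + freight 9651.33 + insurance 107.69 + brokerage 363.52 + delivery 1948.63 + duty 1946.38 = 14246.40
Landed cost = invoice 14341.87 + 14246.40 = 28588.27

Total landed cost: CAD 28588.27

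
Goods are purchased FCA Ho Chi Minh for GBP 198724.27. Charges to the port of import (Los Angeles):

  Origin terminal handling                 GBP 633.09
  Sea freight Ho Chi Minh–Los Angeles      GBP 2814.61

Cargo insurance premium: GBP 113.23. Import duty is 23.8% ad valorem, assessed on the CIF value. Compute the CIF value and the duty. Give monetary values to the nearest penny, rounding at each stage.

CIF = FCA price + pre-shipment costs + freight + insurance
CIF = 198724.27 + 633.09 + 2814.61 + 113.23 = 202285.20
Import duty = 202285.20 × 23.8% = 48143.88

CIF value: GBP 202285.20; import duty: GBP 48143.88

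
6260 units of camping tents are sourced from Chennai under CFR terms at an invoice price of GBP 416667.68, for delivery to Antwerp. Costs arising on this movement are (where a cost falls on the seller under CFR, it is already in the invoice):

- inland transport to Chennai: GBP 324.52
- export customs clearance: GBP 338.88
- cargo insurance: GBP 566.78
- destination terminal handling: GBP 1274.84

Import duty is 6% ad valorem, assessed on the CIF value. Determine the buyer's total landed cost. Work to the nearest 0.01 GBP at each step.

CFR: the seller pays costs through ocean freight to the destination port, but not insurance.
Already in the invoice (seller's account under CFR): inland to port, export clearance — exclude.
CIF value = CFR price + insurance = 416667.68 + 566.78 = 417234.46
Import duty = 417234.46 × 6% = 25034.07
Buyer bears: insurance 566.78 + destination terminal 1274.84 + duty 25034.07 = 26875.69
Landed cost = invoice 416667.68 + 26875.69 = 443543.37

Total landed cost: GBP 443543.37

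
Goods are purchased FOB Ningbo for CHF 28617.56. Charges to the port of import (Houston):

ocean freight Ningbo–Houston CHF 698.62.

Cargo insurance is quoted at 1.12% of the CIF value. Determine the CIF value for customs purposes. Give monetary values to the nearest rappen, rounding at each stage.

Let C be the CIF value. C = FOB price + freight + 1.12% × C
C − 1.12% × C = 28617.56 + 698.62
0.9888 × C = 29316.18
C = 29316.18 / 0.9888 = 29648.24
Insurance premium = 1.12% × 29648.24 = 332.06

CIF value: CHF 29648.24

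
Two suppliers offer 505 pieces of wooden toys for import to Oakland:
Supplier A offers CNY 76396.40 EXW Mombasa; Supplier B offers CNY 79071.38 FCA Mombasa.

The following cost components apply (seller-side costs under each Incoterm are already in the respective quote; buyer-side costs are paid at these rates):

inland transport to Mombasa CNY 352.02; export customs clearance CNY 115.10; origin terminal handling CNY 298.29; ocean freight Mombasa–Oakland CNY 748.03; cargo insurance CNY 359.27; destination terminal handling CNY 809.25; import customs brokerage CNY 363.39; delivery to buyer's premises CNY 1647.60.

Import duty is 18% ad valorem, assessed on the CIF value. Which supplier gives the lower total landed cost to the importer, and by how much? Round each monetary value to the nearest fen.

Supplier A (EXW):
CIF value = EXW price + inland to port + export clearance + origin terminal + freight + insurance = 76396.40 + 352.02 + 115.10 + 298.29 + 748.03 + 359.27 = 78269.11
Import duty = 78269.11 × 18% = 14088.44
Buyer bears (A): 352.02 + 115.10 + 298.29 + 748.03 + 359.27 + 809.25 + 363.39 + 1647.60 = 4692.95
Landed cost (A) = invoice 76396.40 + 4692.95 + duty 14088.44 = 95177.79
Supplier B (FCA):
CIF value = FCA price + origin terminal + freight + insurance = 79071.38 + 298.29 + 748.03 + 359.27 = 80476.97
Import duty = 80476.97 × 18% = 14485.85
Buyer bears (B): 298.29 + 748.03 + 359.27 + 809.25 + 363.39 + 1647.60 = 4225.83
Landed cost (B) = invoice 79071.38 + 4225.83 + duty 14485.85 = 97783.06
Difference = |95177.79 − 97783.06| = 2605.27

Supplier A is cheaper by CNY 2605.27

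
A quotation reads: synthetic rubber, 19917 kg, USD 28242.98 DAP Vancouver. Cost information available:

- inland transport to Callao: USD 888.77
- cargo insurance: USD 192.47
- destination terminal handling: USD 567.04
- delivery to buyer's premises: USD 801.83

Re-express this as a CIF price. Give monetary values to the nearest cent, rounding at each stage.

Not relevant to the conversion: insurance, inland to port — on the seller under both DAP and CIF; already in the DAP price and stays in the CIF price.
From DAP to CIF, the seller no longer bears: destination terminal, delivery.
CIF price = 28242.98 − 567.04 − 801.83 = 26874.11

CIF price: USD 26874.11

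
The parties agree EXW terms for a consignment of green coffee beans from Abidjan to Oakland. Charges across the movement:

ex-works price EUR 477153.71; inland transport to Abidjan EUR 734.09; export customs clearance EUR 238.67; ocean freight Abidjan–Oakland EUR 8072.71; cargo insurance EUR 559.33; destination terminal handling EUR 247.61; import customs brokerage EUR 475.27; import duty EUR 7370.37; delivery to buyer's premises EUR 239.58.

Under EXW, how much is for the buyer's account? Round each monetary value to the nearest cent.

Buyer's account: EUR 17937.63

EXW: the seller makes goods available at their premises; the buyer bears all onward costs.
Seller's account: goods 477153.71 = 477153.71
Buyer's account: inland to port 734.09 + export clearance 238.67 + freight 8072.71 + insurance 559.33 + destination terminal 247.61 + brokerage 475.27 + duty 7370.37 + delivery 239.58 = 17937.63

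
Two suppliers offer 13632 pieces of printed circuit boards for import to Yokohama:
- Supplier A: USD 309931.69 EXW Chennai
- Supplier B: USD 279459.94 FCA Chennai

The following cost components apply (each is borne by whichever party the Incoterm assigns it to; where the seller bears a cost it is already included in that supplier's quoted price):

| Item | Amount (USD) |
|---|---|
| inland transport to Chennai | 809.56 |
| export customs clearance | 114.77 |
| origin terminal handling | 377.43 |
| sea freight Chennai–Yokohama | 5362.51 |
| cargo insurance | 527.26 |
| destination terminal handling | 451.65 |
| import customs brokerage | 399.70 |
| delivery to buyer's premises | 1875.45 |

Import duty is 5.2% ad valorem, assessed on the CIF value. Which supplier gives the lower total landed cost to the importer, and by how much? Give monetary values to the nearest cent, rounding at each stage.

Supplier A (EXW):
CIF value = EXW price + inland to port + export clearance + origin terminal + freight + insurance = 309931.69 + 809.56 + 114.77 + 377.43 + 5362.51 + 527.26 = 317123.22
Import duty = 317123.22 × 5.2% = 16490.41
Buyer bears (A): 809.56 + 114.77 + 377.43 + 5362.51 + 527.26 + 451.65 + 399.70 + 1875.45 = 9918.33
Landed cost (A) = invoice 309931.69 + 9918.33 + duty 16490.41 = 336340.43
Supplier B (FCA):
CIF value = FCA price + origin terminal + freight + insurance = 279459.94 + 377.43 + 5362.51 + 527.26 = 285727.14
Import duty = 285727.14 × 5.2% = 14857.81
Buyer bears (B): 377.43 + 5362.51 + 527.26 + 451.65 + 399.70 + 1875.45 = 8994.00
Landed cost (B) = invoice 279459.94 + 8994.00 + duty 14857.81 = 303311.75
Difference = |336340.43 − 303311.75| = 33028.68

Supplier B is cheaper by USD 33028.68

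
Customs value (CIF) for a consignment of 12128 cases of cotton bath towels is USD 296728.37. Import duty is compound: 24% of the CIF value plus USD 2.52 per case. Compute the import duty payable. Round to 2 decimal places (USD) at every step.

Ad valorem component: 296728.37 × 24% = 71214.81
Specific component: 12128 × 2.52 = 30562.56
Import duty = 71214.81 + 30562.56 = 101777.37

Import duty: USD 101777.37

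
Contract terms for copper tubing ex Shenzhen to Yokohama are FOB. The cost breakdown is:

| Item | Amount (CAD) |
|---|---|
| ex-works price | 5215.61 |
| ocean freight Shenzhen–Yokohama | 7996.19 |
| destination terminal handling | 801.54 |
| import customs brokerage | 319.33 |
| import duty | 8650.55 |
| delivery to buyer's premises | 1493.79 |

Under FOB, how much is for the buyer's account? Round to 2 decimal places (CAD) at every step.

Buyer's account: CAD 19261.40

FOB: the seller bears costs until goods are on board at the origin port; the buyer bears freight, insurance and all costs thereafter.
Seller's account: goods 5215.61 = 5215.61
Buyer's account: freight 7996.19 + destination terminal 801.54 + brokerage 319.33 + duty 8650.55 + delivery 1493.79 = 19261.40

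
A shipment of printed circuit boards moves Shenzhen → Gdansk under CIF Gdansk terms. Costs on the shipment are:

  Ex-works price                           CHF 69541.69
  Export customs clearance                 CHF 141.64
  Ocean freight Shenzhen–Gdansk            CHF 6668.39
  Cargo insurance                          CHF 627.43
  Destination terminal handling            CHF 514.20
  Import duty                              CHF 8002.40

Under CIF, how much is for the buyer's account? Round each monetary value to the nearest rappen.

CIF: the seller pays costs through ocean freight and marine insurance to the destination port.
Seller's account: goods 69541.69 + export clearance 141.64 + freight 6668.39 + insurance 627.43 = 76979.15
Buyer's account: destination terminal 514.20 + duty 8002.40 = 8516.60

Buyer's account: CHF 8516.60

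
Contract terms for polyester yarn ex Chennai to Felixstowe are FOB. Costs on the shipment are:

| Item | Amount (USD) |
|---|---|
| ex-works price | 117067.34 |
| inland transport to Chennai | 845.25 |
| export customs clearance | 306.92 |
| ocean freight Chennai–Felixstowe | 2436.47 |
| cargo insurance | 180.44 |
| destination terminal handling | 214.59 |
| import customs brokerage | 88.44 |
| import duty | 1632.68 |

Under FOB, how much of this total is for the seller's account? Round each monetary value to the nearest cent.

Seller's account: USD 118219.51

FOB: the seller bears costs until goods are on board at the origin port; the buyer bears freight, insurance and all costs thereafter.
Seller's account: goods 117067.34 + inland to port 845.25 + export clearance 306.92 = 118219.51
Buyer's account: freight 2436.47 + insurance 180.44 + destination terminal 214.59 + brokerage 88.44 + duty 1632.68 = 4552.62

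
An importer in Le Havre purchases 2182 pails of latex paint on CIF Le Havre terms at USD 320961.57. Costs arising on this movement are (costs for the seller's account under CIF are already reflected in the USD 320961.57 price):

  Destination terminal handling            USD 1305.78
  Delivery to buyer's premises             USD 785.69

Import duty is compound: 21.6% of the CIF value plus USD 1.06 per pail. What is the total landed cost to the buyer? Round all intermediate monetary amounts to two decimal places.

CIF: the seller pays costs through ocean freight and marine insurance to the destination port.
The CIF price already equals the CIF value: 320961.57
Ad valorem component: 320961.57 × 21.6% = 69327.70
Specific component: 2182 × 1.06 = 2312.92
Import duty = 69327.70 + 2312.92 = 71640.62
Buyer bears: destination terminal 1305.78 + delivery 785.69 + duty 71640.62 = 73732.09
Landed cost = invoice 320961.57 + 73732.09 = 394693.66

Total landed cost: USD 394693.66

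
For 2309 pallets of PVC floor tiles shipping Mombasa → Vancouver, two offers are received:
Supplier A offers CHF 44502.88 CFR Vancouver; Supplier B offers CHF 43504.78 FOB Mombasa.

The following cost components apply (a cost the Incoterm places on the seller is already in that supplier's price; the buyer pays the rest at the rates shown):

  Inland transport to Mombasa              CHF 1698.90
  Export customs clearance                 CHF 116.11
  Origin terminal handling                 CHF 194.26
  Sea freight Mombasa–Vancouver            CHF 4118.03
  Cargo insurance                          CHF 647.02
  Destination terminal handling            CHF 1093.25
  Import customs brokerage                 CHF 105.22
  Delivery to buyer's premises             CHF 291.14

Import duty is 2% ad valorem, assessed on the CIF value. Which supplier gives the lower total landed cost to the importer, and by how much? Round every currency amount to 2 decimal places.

Supplier A is cheaper by CHF 3182.33

Supplier A (CFR):
CIF value = CFR price + insurance = 44502.88 + 647.02 = 45149.90
Import duty = 45149.90 × 2% = 903.00
Buyer bears (A): 647.02 + 1093.25 + 105.22 + 291.14 = 2136.63
Landed cost (A) = invoice 44502.88 + 2136.63 + duty 903.00 = 47542.51
Supplier B (FOB):
CIF value = FOB price + freight + insurance = 43504.78 + 4118.03 + 647.02 = 48269.83
Import duty = 48269.83 × 2% = 965.40
Buyer bears (B): 4118.03 + 647.02 + 1093.25 + 105.22 + 291.14 = 6254.66
Landed cost (B) = invoice 43504.78 + 6254.66 + duty 965.40 = 50724.84
Difference = |47542.51 − 50724.84| = 3182.33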